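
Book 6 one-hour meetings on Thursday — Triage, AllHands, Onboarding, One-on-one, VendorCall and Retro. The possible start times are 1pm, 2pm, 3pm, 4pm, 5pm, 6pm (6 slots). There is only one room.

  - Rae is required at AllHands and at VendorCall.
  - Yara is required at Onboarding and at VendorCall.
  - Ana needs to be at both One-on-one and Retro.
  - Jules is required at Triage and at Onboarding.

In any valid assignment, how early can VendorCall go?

1pm

VendorCall at 1pm is achievable: Retro=6pm, VendorCall=1pm, Triage=2pm, Onboarding=4pm, AllHands=3pm, One-on-one=5pm.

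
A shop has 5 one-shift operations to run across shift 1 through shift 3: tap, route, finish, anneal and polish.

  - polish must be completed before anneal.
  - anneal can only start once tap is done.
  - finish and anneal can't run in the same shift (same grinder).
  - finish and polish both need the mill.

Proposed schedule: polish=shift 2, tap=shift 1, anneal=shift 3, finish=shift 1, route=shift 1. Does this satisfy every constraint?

Yes, all constraints hold

finish and anneal can't run in the same shift (same grinder) — holds.
anneal can only start once tap is done — holds.
finish and polish both need the mill — holds.
polish must be completed before anneal — holds.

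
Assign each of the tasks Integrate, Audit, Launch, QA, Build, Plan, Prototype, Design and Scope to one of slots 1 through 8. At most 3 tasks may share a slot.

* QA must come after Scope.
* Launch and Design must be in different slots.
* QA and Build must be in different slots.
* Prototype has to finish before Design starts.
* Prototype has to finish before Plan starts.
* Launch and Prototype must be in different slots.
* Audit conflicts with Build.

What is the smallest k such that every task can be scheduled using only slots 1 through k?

3 slots

The precedence chain requires at least 2 distinct slots.
With at most 3 per slot and 9 tasks, at least 3 slots are needed.
3 works (last occupied slot: 3): for example Build -> 3, Integrate -> 3, QA -> 2, Audit -> 1, Design -> 2, Plan -> 2, Launch -> 3, Prototype -> 1, Scope -> 1.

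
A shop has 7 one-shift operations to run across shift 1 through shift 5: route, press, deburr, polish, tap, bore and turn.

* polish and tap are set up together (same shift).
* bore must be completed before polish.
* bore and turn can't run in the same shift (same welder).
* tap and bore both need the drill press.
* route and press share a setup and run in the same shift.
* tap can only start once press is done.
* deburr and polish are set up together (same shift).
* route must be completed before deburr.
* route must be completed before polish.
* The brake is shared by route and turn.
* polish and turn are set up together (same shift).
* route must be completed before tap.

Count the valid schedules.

30

Splitting on route: it can be shift 1 (10), shift 2 (9), shift 3 (7), shift 4 (4). Listing each branch's schedules as (press, deburr, polish, tap, bore, turn) by shift number:
route=shift 1: (1,2,2,2,1,2) (1,3,3,3,1,3) (1,3,3,3,2,3) (1,4,4,4,1,4) (1,4,4,4,2,4) (1,4,4,4,3,4) (1,5,5,5,1,5) (1,5,5,5,2,5) (1,5,5,5,3,5) (1,5,5,5,4,5) — 10.
route=shift 2: (2,3,3,3,1,3) (2,3,3,3,2,3) (2,4,4,4,1,4) (2,4,4,4,2,4) (2,4,4,4,3,4) (2,5,5,5,1,5) (2,5,5,5,2,5) (2,5,5,5,3,5) (2,5,5,5,4,5) — 9.
route=shift 3: (3,4,4,4,1,4) (3,4,4,4,2,4) (3,4,4,4,3,4) (3,5,5,5,1,5) (3,5,5,5,2,5) (3,5,5,5,3,5) (3,5,5,5,4,5) — 7.
route=shift 4: (4,5,5,5,1,5) (4,5,5,5,2,5) (4,5,5,5,3,5) (4,5,5,5,4,5) — 4.
Summing: 10 + 9 + 7 + 4 = 30.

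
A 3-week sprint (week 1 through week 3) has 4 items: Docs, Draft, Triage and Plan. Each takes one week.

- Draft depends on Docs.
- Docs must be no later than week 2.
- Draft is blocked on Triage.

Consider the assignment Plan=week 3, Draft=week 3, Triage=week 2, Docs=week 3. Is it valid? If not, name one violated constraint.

No — it violates: Docs must be no later than week 2

Draft depends on Docs — violated.
Draft is blocked on Triage — holds.
Docs must be no later than week 2 — violated.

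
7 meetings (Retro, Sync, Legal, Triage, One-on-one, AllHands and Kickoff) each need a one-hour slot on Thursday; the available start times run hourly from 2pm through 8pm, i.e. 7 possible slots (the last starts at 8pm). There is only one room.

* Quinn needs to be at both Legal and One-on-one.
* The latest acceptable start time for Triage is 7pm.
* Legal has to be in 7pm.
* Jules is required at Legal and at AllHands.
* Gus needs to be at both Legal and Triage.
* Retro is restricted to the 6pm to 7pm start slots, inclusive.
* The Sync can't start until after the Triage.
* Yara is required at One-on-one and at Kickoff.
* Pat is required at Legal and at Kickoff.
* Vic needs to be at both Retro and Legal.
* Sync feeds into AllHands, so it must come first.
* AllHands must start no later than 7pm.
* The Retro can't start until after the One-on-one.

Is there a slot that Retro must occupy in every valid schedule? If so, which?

Retro's window is 6pm–7pm.
Legal is fixed at 7pm, and Retro can't share a slot with Legal.
So Retro must be 6pm.

6pm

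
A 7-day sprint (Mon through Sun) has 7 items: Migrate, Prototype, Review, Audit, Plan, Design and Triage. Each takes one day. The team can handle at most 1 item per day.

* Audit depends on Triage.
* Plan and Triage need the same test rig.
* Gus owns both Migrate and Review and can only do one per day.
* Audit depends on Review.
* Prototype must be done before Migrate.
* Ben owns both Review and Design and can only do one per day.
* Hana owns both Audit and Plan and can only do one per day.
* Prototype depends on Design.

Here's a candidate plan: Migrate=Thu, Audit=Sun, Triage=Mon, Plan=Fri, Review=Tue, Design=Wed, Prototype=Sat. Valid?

Invalid. Prototype must be done before Migrate.

The team can handle at most 1 item per day — holds.
Hana owns both Audit and Plan and can only do one per day — holds.
Audit depends on Triage — holds.
Prototype must be done before Migrate — violated.
Plan and Triage need the same test rig — holds.
Ben owns both Review and Design and can only do one per day — holds.
Audit depends on Review — holds.
Gus owns both Migrate and Review and can only do one per day — holds.
Prototype depends on Design — holds.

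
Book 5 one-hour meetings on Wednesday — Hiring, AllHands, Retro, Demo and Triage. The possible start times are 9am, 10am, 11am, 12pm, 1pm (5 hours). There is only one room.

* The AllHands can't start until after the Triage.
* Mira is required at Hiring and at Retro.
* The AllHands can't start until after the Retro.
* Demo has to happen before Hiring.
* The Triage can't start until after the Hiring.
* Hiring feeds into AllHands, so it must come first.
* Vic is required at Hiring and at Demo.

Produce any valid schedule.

Retro -> 12pm, Triage -> 11am, AllHands -> 1pm, Hiring -> 10am, Demo -> 9am

Checking: Retro(12pm) before AllHands(1pm); Triage(11am) before AllHands(1pm); Demo(9am) before Hiring(10am); Hiring(10am) before Triage(11am); Hiring(10am) before AllHands(1pm); Hiring(10am) != Demo(9am); Hiring(10am) != Retro(12pm); max 1 per hour (cap 1).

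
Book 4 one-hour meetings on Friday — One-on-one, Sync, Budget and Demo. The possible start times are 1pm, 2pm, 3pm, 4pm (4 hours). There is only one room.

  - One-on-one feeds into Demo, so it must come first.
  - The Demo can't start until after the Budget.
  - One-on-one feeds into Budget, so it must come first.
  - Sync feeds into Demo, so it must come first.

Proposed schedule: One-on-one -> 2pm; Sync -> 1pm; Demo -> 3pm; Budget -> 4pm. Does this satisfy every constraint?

No — it violates: The Demo can't start until after the Budget

The Demo can't start until after the Budget — violated.
One-on-one feeds into Demo, so it must come first — holds.
Sync feeds into Demo, so it must come first — holds.
One-on-one feeds into Budget, so it must come first — holds.
There is only one room — holds.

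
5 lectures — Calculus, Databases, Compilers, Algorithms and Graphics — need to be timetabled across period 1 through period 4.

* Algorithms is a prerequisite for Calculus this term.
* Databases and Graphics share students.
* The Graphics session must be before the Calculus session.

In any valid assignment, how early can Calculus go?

Precedence pushes Calculus to at least period 2.
Calculus at period 2 is achievable: Algorithms -> period 1, Databases -> period 2, Compilers -> period 1, Calculus -> period 2, Graphics -> period 1.

period 2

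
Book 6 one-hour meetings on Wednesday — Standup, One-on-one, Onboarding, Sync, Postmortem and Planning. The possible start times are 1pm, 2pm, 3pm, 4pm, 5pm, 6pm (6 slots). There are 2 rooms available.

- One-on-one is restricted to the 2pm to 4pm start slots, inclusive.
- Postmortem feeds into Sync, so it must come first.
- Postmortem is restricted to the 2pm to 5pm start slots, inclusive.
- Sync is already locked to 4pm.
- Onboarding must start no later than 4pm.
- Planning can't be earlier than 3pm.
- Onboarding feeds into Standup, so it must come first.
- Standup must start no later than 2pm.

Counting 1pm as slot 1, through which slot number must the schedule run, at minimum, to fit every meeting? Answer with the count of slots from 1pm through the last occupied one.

4 slots

The precedence chain requires at least 2 distinct slots.
With at most 2 per slot and 6 meetings, at least 3 slots are needed.
Sync can't be placed before 4pm — that is slot 4 counting from 1pm — so the schedule must run through at least 4 slots.
4 works (last occupied slot: 4pm): for example One-on-one in 3pm; Standup in 2pm; Postmortem in 2pm; Onboarding in 1pm; Planning in 3pm; Sync in 4pm.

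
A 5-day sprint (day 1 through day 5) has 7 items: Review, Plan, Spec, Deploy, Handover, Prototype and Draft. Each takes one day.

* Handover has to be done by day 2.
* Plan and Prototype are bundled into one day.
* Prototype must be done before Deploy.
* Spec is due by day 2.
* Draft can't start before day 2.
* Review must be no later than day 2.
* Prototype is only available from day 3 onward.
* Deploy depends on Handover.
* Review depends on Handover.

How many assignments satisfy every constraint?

24

Splitting on Plan: it can be day 3 (16), day 4 (8). Listing each branch's schedules as (Review, Spec, Deploy, Handover, Prototype, Draft) by day number:
Plan=day 3: (2,1,4,1,3,2) (2,1,4,1,3,3) (2,1,4,1,3,4) (2,1,4,1,3,5) (2,1,5,1,3,2) (2,1,5,1,3,3) (2,1,5,1,3,4) (2,1,5,1,3,5) (2,2,4,1,3,2) (2,2,4,1,3,3) (2,2,4,1,3,4) (2,2,4,1,3,5) (2,2,5,1,3,2) (2,2,5,1,3,3) (2,2,5,1,3,4) (2,2,5,1,3,5) — 16.
Plan=day 4: (2,1,5,1,4,2) (2,1,5,1,4,3) (2,1,5,1,4,4) (2,1,5,1,4,5) (2,2,5,1,4,2) (2,2,5,1,4,3) (2,2,5,1,4,4) (2,2,5,1,4,5) — 8.
Summing: 16 + 8 = 24.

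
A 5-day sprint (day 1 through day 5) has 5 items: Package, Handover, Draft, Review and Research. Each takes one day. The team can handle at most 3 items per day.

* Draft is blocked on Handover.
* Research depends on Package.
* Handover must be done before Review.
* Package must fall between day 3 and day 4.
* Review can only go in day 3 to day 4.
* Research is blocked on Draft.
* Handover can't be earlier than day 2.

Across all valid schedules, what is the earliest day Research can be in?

day 4

Precedence pushes Research to at least day 4.
Research at day 4 is achievable: Draft -> day 3; Handover -> day 2; Research -> day 4; Package -> day 3; Review -> day 3.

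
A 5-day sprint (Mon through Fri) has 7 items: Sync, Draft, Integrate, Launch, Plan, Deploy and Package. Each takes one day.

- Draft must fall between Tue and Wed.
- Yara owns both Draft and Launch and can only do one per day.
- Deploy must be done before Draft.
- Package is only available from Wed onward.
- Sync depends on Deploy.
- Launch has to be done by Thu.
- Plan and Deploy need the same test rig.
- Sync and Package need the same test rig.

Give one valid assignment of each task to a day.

Launch=Mon, Plan=Tue, Integrate=Mon, Deploy=Mon, Sync=Tue, Package=Wed, Draft=Tue

Checking: Deploy(Mon) before Sync(Tue); Deploy(Mon) before Draft(Tue); Plan(Tue) != Deploy(Mon); Sync(Tue) != Package(Wed); Draft(Tue) != Launch(Mon); Launch=Mon in [Mon,Thu]; Package=Wed in [Wed,Fri]; Draft=Tue in [Tue,Wed].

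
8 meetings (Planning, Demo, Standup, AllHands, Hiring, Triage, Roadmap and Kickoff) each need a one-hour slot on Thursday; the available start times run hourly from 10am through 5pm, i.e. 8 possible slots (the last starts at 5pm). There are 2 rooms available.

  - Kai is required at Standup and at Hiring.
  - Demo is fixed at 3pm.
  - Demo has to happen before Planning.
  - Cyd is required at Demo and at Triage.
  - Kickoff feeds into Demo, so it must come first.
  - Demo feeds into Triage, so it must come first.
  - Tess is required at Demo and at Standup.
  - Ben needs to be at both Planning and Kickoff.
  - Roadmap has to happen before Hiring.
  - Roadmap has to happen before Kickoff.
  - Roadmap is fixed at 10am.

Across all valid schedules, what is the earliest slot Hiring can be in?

11am

Precedence pushes Hiring to at least 11am.
Hiring at 11am is achievable: Demo in 3pm, Roadmap in 10am, Triage in 4pm, Hiring in 11am, Planning in 4pm, Standup in 10am, AllHands in 12pm, Kickoff in 11am.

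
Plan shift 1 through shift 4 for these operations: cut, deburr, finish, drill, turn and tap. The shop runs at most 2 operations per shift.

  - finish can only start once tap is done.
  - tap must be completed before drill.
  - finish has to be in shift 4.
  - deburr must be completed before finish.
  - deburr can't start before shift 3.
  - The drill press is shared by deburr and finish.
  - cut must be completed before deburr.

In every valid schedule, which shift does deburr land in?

deburr's window is shift 3–shift 4.
finish is fixed at shift 4, and deburr can't share a shift with finish.
So deburr must be shift 3.

shift 3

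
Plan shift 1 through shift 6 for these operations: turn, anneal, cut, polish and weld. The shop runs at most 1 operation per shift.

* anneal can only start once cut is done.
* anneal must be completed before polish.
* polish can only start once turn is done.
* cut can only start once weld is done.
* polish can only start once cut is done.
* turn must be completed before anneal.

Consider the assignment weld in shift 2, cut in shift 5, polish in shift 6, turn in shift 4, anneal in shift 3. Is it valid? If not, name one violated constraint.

anneal must be completed before polish — holds.
turn must be completed before anneal — violated.
polish can only start once cut is done — holds.
The shop runs at most 1 operation per shift — holds.
cut can only start once weld is done — holds.
polish can only start once turn is done — holds.
anneal can only start once cut is done — violated.

No. anneal can only start once cut is done is not satisfied.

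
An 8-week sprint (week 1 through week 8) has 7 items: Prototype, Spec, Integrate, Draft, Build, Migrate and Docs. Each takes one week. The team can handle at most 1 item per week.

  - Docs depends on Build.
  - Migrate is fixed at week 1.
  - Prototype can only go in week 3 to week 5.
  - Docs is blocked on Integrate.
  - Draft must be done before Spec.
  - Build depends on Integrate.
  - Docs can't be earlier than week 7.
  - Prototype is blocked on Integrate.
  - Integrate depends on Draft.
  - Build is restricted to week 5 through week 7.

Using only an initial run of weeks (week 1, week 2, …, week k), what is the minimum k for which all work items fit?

7 weeks

The precedence chain requires at least 4 distinct weeks.
With at most 1 per week and 7 work items, at least 7 weeks are needed.
Docs can't be placed before week 7, so the schedule must run through at least week 7.
7 works (last occupied week: week 7): for example Build -> week 5, Docs -> week 7, Integrate -> week 3, Spec -> week 6, Migrate -> week 1, Draft -> week 2, Prototype -> week 4.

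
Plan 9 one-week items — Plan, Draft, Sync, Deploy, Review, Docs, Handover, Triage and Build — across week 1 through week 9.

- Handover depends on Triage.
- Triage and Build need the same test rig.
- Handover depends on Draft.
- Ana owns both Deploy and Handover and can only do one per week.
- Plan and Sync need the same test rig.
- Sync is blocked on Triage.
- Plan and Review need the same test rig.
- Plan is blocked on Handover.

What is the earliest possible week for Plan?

Precedence pushes Plan to at least week 3.
Plan at week 3 is achievable: Triage=week 1; Plan=week 3; Sync=week 2; Deploy=week 1; Draft=week 1; Review=week 1; Docs=week 1; Handover=week 2; Build=week 2.

week 3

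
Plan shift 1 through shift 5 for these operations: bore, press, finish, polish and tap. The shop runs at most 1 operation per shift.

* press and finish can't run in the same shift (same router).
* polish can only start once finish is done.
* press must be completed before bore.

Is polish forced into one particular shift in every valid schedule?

No

polish can be shift 2 (e.g. finish in shift 1, press in shift 3, bore in shift 4, tap in shift 5, polish in shift 2) or shift 3 (e.g. tap -> shift 5; press -> shift 1; polish -> shift 3; finish -> shift 2; bore -> shift 4).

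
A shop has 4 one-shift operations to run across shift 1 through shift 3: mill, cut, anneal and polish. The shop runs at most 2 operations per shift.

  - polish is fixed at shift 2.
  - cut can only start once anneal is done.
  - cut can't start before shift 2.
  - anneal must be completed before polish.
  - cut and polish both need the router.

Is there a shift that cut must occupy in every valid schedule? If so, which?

cut's window is shift 2–shift 3.
polish is fixed at shift 2, and cut can't share a shift with polish.
So cut must be shift 3.

shift 3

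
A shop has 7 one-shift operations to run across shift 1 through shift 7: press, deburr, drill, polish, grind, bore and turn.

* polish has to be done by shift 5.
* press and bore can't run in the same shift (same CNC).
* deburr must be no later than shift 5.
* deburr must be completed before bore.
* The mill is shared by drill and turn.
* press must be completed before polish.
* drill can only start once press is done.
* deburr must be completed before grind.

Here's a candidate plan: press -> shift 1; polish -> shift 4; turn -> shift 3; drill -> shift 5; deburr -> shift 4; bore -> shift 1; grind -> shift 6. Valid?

No — it violates: press and bore can't run in the same shift (same CNC)

press must be completed before polish — holds.
deburr must be completed before grind — holds.
deburr must be no later than shift 5 — holds.
press and bore can't run in the same shift (same CNC) — violated.
The mill is shared by drill and turn — holds.
deburr must be completed before bore — violated.
drill can only start once press is done — holds.
polish has to be done by shift 5 — holds.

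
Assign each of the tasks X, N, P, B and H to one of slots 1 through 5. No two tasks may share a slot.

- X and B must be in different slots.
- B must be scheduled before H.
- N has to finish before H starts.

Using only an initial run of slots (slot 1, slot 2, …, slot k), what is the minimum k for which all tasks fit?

5 slots

The precedence chain requires at least 2 distinct slots.
With at most 1 per slot and 5 tasks, at least 5 slots are needed.
5 works (last occupied slot: 5): for example B=2, P=5, N=1, X=4, H=3.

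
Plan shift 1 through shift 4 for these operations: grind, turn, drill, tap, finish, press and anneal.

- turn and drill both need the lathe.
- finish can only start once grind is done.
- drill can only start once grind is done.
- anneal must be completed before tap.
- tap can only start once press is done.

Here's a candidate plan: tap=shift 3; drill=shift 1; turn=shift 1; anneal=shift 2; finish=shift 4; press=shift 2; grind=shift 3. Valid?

drill can only start once grind is done — violated.
anneal must be completed before tap — holds.
tap can only start once press is done — holds.
turn and drill both need the lathe — violated.
finish can only start once grind is done — holds.

Invalid. drill can only start once grind is done.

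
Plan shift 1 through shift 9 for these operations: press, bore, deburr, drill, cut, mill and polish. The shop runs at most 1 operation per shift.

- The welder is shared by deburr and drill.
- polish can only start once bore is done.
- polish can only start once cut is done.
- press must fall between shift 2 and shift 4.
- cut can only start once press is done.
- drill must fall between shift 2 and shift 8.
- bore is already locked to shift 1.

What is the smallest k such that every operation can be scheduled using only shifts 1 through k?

7

The precedence chain requires at least 3 distinct shifts.
With at most 1 per shift and 7 operations, at least 7 shifts are needed.
Propagating the time windows through the other constraints, polish can't land before shift 4, so the schedule must run through at least shift 4.
7 works (last occupied shift: shift 7): for example drill -> shift 3, mill -> shift 7, deburr -> shift 6, bore -> shift 1, cut -> shift 4, press -> shift 2, polish -> shift 5.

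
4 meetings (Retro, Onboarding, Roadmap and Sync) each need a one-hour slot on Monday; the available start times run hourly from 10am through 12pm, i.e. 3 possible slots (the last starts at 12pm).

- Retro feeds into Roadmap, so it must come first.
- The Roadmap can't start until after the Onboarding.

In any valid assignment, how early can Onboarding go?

Downstream work caps Onboarding at 11am.
Onboarding at 10am is achievable: Retro in 10am; Roadmap in 11am; Onboarding in 10am; Sync in 10am.

10am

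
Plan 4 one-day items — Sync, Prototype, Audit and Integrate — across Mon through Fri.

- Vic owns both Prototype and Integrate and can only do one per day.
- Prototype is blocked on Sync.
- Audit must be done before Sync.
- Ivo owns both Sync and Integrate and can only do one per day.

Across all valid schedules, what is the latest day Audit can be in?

Wed

Downstream work caps Audit at Wed.
Audit at Wed is achievable: Integrate -> Mon, Prototype -> Fri, Sync -> Thu, Audit -> Wed.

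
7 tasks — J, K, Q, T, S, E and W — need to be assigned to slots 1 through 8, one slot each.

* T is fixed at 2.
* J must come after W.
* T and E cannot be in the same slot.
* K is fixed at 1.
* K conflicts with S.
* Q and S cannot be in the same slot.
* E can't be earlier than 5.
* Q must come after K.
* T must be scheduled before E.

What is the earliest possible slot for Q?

2

Precedence pushes Q to at least 2.
Q at 2 is achievable: Q=2; W=1; K=1; T=2; E=5; J=2; S=3.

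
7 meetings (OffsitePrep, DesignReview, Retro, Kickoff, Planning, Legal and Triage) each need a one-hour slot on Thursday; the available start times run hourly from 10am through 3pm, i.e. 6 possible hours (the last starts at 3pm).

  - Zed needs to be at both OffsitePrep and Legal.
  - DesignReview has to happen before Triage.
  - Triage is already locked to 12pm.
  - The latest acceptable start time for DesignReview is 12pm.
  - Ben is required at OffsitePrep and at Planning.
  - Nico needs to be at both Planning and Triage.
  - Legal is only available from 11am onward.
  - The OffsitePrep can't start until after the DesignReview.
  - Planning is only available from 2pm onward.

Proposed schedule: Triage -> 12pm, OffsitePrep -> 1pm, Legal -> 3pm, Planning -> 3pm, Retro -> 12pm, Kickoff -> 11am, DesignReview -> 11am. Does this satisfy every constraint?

Legal is only available from 11am onward — holds.
Triage is already locked to 12pm — holds.
Nico needs to be at both Planning and Triage — holds.
Zed needs to be at both OffsitePrep and Legal — holds.
Planning is only available from 2pm onward — holds.
The OffsitePrep can't start until after the DesignReview — holds.
DesignReview has to happen before Triage — holds.
The latest acceptable start time for DesignReview is 12pm — holds.
Ben is required at OffsitePrep and at Planning — holds.

Yes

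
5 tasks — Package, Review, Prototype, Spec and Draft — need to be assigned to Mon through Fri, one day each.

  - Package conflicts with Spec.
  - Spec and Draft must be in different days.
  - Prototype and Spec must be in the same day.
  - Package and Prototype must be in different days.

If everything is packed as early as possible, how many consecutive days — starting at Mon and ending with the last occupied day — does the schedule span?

Could 1 day be enough, i.e. nothing placed later than Mon? No: Draft can't share with Spec (Mon) → nothing is left.
So 1 day is not enough.
2 works (last occupied day: Tue): for example Prototype in Tue; Review in Mon; Spec in Tue; Package in Mon; Draft in Mon.

2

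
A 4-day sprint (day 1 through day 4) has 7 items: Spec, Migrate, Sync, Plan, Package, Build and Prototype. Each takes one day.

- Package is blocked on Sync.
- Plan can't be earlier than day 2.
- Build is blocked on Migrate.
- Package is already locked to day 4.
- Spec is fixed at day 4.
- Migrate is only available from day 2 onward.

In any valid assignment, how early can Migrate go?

day 2

Migrate is available from day 2; downstream work caps Migrate at day 3.
Migrate at day 2 is achievable: Spec in day 4; Build in day 3; Plan in day 2; Migrate in day 2; Package in day 4; Prototype in day 1; Sync in day 1.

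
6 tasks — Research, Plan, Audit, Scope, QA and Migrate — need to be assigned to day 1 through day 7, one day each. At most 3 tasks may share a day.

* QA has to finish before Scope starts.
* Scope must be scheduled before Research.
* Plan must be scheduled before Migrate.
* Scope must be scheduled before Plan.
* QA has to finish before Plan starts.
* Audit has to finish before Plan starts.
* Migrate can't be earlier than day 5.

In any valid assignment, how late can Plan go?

day 6

Precedence pushes Plan to at least day 3; downstream work caps Plan at day 6.
Plan at day 6 is achievable: Audit in day 1; Scope in day 2; Research in day 3; Migrate in day 7; QA in day 1; Plan in day 6.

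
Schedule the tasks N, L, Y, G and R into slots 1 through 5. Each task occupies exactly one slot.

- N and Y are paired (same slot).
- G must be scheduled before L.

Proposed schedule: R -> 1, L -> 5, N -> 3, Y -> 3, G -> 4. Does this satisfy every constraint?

N and Y are paired (same slot) — holds.
G must be scheduled before L — holds.

Valid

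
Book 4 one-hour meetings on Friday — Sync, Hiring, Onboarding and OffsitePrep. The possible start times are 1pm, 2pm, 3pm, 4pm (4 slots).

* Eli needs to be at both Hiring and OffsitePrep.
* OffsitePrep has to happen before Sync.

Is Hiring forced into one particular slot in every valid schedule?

No

Hiring can be 1pm (e.g. Hiring=1pm, OffsitePrep=2pm, Onboarding=1pm, Sync=3pm) or 2pm (e.g. Hiring -> 2pm, OffsitePrep -> 1pm, Onboarding -> 1pm, Sync -> 2pm).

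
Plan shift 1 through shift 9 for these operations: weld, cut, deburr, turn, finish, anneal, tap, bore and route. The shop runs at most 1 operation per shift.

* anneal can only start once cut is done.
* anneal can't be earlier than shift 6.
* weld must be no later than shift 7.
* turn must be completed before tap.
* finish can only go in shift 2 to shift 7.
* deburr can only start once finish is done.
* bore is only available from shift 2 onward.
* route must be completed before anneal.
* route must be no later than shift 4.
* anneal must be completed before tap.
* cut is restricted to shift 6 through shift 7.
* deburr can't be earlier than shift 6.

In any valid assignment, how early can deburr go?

Deburr is available from shift 6.
deburr at shift 6 is achievable: tap in shift 9; anneal in shift 8; cut in shift 7; finish in shift 2; route in shift 1; turn in shift 5; weld in shift 3; bore in shift 4; deburr in shift 6.

shift 6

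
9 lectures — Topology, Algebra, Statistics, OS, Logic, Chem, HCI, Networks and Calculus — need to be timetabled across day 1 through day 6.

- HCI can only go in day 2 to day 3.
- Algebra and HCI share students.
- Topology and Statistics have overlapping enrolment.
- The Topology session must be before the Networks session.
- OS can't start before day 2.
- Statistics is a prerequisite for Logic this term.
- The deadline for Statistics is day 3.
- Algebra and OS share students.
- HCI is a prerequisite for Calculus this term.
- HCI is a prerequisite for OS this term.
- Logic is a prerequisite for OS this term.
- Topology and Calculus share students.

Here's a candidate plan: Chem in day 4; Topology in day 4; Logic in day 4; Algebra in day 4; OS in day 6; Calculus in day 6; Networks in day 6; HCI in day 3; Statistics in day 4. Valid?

Algebra and HCI share students — holds.
The deadline for Statistics is day 3 — violated.
Topology and Statistics have overlapping enrolment — violated.
HCI is a prerequisite for OS this term — holds.
HCI is a prerequisite for Calculus this term — holds.
Statistics is a prerequisite for Logic this term — violated.
Logic is a prerequisite for OS this term — holds.
Topology and Calculus share students — holds.
HCI can only go in day 2 to day 3 — holds.
OS can't start before day 2 — holds.
The Topology session must be before the Networks session — holds.
Algebra and OS share students — holds.

No. Topology and Statistics have overlapping enrolment is not satisfied.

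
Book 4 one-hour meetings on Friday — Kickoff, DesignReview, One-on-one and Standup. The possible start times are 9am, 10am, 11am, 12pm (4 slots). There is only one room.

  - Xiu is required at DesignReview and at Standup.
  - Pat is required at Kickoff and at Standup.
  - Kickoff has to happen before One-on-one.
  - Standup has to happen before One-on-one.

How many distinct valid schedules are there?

8

Splitting on Kickoff: it can be 9am (3), 10am (3), 11am (2). Listing each branch's schedules as (DesignReview, One-on-one, Standup):
Kickoff=9am: (10am,12pm,11am) (11am,12pm,10am) (12pm,11am,10am) — 3.
Kickoff=10am: (9am,12pm,11am) (11am,12pm,9am) (12pm,11am,9am) — 3.
Kickoff=11am: (9am,12pm,10am) (10am,12pm,9am) — 2.
Summing: 3 + 3 + 2 = 8.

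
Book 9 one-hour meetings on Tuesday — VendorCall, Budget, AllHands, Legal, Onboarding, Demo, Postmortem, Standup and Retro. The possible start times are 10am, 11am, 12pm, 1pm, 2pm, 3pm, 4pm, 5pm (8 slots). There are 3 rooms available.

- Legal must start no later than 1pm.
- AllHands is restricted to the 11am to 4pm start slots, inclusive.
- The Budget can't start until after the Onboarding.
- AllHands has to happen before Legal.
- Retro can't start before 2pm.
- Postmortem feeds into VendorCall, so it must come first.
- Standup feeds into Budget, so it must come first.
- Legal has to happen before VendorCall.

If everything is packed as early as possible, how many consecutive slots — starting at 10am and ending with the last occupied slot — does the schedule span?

5 slots

The precedence chain requires at least 3 distinct slots.
With at most 3 per slot and 9 meetings, at least 3 slots are needed.
Retro can't be placed before 2pm — that is slot 5 counting from 10am — so the schedule must run through at least 5 slots.
5 works (last occupied slot: 2pm): for example Demo=11am, AllHands=11am, Onboarding=10am, Legal=12pm, Standup=10am, Postmortem=10am, Retro=2pm, VendorCall=1pm, Budget=11am.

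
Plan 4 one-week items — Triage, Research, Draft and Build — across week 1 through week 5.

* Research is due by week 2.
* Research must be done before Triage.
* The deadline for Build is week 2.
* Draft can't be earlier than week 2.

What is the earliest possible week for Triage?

week 2

Precedence pushes Triage to at least week 2.
Triage at week 2 is achievable: Triage -> week 2, Research -> week 1, Build -> week 1, Draft -> week 2.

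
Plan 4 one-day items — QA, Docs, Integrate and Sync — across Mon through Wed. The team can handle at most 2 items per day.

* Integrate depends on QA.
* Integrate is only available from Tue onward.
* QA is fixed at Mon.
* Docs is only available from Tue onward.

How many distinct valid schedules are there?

10

Splitting on Docs: it can be Tue (5), Wed (5). Listing each branch's schedules as (QA, Integrate, Sync):
Docs=Tue: (Mon,Tue,Mon) (Mon,Tue,Wed) (Mon,Wed,Mon) (Mon,Wed,Tue) (Mon,Wed,Wed) — 5.
Docs=Wed: (Mon,Tue,Mon) (Mon,Tue,Tue) (Mon,Tue,Wed) (Mon,Wed,Mon) (Mon,Wed,Tue) — 5.
Summing: 5 + 5 = 10.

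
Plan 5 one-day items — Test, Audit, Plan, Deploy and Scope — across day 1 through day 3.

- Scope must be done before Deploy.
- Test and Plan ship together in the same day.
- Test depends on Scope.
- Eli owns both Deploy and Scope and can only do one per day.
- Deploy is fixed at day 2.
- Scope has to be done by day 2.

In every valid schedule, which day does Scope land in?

day 1

Scope's window is day 1–day 2.
Deploy is fixed at day 2, and Scope can't share a day with Deploy.
So Scope must be day 1.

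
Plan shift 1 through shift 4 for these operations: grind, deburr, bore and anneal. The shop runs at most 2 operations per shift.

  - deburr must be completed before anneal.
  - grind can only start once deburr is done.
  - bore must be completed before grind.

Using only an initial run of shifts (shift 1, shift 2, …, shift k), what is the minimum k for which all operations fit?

The precedence chain requires at least 2 distinct shifts.
With at most 2 per shift and 4 operations, at least 2 shifts are needed.
2 works (last occupied shift: shift 2): for example anneal=shift 2; deburr=shift 1; grind=shift 2; bore=shift 1.

2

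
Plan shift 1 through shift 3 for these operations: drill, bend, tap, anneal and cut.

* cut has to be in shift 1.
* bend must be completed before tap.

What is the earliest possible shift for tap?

Precedence pushes tap to at least shift 2.
tap at shift 2 is achievable: cut=shift 1, bend=shift 1, tap=shift 2, anneal=shift 1, drill=shift 1.

shift 2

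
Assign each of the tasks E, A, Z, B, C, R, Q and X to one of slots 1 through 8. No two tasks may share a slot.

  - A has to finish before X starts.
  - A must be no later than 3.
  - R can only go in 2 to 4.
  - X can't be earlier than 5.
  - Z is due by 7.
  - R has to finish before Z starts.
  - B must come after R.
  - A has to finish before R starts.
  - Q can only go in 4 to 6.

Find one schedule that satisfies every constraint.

Z -> 3; E -> 7; Q -> 4; B -> 6; X -> 5; C -> 8; A -> 1; R -> 2

Checking: R(2) before B(6); A(1) before R(2); A(1) before X(5); R(2) before Z(3); Z=3 in [1,7]; R=2 in [2,4]; Q=4 in [4,6]; A=1 in [1,3]; X=5 in [5,8]; max 1 per slot (cap 1).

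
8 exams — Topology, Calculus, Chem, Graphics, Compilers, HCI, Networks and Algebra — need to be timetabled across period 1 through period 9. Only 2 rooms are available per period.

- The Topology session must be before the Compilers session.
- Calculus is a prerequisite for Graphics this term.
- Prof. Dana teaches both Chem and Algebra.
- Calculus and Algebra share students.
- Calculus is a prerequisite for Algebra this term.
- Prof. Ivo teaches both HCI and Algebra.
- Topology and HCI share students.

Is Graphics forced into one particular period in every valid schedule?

Graphics can be period 2 (e.g. HCI -> period 4, Networks -> period 3, Compilers -> period 2, Topology -> period 1, Calculus -> period 1, Chem -> period 4, Algebra -> period 3, Graphics -> period 2) or period 3 (e.g. Networks -> period 4, Compilers -> period 2, Topology -> period 1, Calculus -> period 1, Graphics -> period 3, Chem -> period 3, Algebra -> period 2, HCI -> period 4).

No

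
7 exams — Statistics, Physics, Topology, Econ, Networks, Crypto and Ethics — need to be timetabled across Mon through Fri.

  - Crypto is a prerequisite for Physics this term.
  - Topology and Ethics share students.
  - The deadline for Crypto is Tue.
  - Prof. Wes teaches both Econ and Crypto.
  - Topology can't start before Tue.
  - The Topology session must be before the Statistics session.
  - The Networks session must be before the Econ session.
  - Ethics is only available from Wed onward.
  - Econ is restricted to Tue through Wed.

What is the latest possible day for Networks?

Tue

Downstream work caps Networks at Tue.
Networks at Tue is achievable: Ethics in Wed; Crypto in Mon; Econ in Wed; Statistics in Wed; Physics in Tue; Networks in Tue; Topology in Tue.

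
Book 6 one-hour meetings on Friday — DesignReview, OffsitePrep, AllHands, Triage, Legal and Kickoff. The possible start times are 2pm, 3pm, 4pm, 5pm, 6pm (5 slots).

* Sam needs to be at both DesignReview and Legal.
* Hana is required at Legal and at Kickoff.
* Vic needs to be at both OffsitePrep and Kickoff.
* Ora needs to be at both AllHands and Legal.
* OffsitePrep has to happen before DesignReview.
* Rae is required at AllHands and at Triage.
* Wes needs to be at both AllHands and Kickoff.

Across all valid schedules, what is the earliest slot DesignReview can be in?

3pm

Precedence pushes DesignReview to at least 3pm.
DesignReview at 3pm is achievable: DesignReview in 3pm; AllHands in 2pm; Kickoff in 3pm; Triage in 3pm; Legal in 4pm; OffsitePrep in 2pm.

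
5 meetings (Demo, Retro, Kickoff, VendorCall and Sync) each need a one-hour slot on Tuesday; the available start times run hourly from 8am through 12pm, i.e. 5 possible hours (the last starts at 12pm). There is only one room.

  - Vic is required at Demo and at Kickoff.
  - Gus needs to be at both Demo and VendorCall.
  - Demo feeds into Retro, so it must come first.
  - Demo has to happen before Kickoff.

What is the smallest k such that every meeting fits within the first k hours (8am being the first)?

The precedence chain requires at least 2 distinct hours.
With at most 1 per hour and 5 meetings, at least 5 hours are needed.
5 works (last occupied hour: 12pm): for example VendorCall=11am; Demo=8am; Sync=12pm; Kickoff=10am; Retro=9am.

5 hours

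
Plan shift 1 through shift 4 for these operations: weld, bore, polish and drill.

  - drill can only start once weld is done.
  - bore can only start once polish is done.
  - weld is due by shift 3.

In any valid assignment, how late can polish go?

shift 3

Downstream work caps polish at shift 3.
polish at shift 3 is achievable: drill -> shift 2; weld -> shift 1; polish -> shift 3; bore -> shift 4.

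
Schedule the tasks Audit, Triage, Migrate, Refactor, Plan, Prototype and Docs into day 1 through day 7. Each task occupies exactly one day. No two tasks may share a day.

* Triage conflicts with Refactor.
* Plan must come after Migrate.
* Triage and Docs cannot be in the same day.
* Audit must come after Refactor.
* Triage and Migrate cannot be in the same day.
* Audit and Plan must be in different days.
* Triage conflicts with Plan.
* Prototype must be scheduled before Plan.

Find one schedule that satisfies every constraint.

Plan=day 3; Prototype=day 2; Audit=day 5; Migrate=day 1; Docs=day 7; Triage=day 6; Refactor=day 4

Checking: Prototype(day 2) before Plan(day 3); Refactor(day 4) before Audit(day 5); Migrate(day 1) before Plan(day 3); Triage(day 6) != Refactor(day 4); Triage(day 6) != Plan(day 3); Triage(day 6) != Docs(day 7); Audit(day 5) != Plan(day 3); Triage(day 6) != Migrate(day 1); max 1 per day (cap 1).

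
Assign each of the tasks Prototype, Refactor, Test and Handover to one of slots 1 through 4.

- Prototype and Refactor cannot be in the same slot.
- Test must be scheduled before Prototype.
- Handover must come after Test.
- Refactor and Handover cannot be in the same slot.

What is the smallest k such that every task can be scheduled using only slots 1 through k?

The precedence chain requires at least 2 distinct slots.
2 works (last occupied slot: 2): for example Prototype -> 2, Handover -> 2, Refactor -> 1, Test -> 1.

2 slots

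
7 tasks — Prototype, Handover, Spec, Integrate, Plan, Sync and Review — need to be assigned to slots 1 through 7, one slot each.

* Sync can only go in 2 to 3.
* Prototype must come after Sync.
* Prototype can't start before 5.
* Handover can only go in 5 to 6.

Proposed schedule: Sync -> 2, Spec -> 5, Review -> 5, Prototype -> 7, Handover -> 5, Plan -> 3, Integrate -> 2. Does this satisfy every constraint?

Handover can only go in 5 to 6 — holds.
Prototype must come after Sync — holds.
Prototype can't start before 5 — holds.
Sync can only go in 2 to 3 — holds.

Valid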